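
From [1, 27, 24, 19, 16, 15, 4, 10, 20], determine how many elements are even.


Check each element:
  1 is odd
  27 is odd
  24 is even
  19 is odd
  16 is even
  15 is odd
  4 is even
  10 is even
  20 is even
Evens: [24, 16, 4, 10, 20]
Count of evens = 5
Final answer: 5


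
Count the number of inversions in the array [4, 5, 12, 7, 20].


For each element, count the later elements that are smaller than it:
  4 (index 0): smaller elements after it = [] -> 0
  5 (index 1): smaller elements after it = [] -> 0
  12 (index 2): smaller elements after it = [7] -> 1
  7 (index 3): smaller elements after it = [] -> 0
Total inversions = 0 + 0 + 1 + 0 = 1
Final answer: 1


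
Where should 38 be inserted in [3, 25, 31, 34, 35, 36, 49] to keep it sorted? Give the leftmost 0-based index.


List is sorted: [3, 25, 31, 34, 35, 36, 49]
We need the leftmost position where 38 can be inserted, i.e. the first index whose element is >= 38 (or the end of the list if none is).
Binary search with low=0, high=7 (0-based indices):
  low=0, high=7, mid=3: a[3]=34 < 38, so low = 4
  low=4, high=7, mid=5: a[5]=36 < 38, so low = 6
  low=6, high=7, mid=6: a[6]=49 >= 38, so high = 6
Now low = high = 6, so the insertion index is 6.
Final answer: 6


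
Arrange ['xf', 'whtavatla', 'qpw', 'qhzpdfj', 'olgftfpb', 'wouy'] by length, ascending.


Compute lengths:
  'xf' has length 2
  'whtavatla' has length 9
  'qpw' has length 3
  'qhzpdfj' has length 7
  'olgftfpb' has length 8
  'wouy' has length 4
Lengths in increasing order: 2 < 3 < 4 < 7 < 8 < 9
Listing the words in that order gives the answer.
Final answer: ['xf', 'qpw', 'wouy', 'qhzpdfj', 'olgftfpb', 'whtavatla']


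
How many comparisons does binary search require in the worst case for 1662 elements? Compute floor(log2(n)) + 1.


Binary search halves the search space each step.
Maximum comparisons = floor(log2(1662)) + 1
log2(1662) = 10.6987
floor(log2(1662)) = 10, so 10 + 1 = 11
Final answer: 11


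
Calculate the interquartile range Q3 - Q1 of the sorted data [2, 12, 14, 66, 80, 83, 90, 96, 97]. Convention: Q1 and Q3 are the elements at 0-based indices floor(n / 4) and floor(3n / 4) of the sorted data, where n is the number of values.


The data has n = 9 elements.
Q1 index = floor(9 / 4) = floor(2.25) = 2; Q3 index = floor(3 * 9 / 4) = floor(6.75) = 6
Q1 = element at index 2 = 14
Q3 = element at index 6 = 90
IQR = 90 - 14 = 76
Final answer: 76


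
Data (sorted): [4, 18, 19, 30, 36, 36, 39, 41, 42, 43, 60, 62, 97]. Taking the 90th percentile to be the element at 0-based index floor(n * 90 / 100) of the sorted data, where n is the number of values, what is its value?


The dataset has n = 13 elements.
Index = floor(13 * 90 / 100) = floor(1170 / 100) = floor(11.7) = 11
Counting from index 0 in the sorted data, the element at index 11 is 62.
Final answer: 62


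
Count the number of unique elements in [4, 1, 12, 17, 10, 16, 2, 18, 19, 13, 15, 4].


List all unique values:
Distinct values: [1, 2, 4, 10, 12, 13, 15, 16, 17, 18, 19]
Count = 11
Final answer: 11


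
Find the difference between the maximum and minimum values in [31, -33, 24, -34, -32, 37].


Maximum value: 37
Minimum value: -34
Range = 37 - (-34) = 71
Final answer: 71


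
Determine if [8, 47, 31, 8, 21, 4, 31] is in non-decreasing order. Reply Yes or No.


Check consecutive pairs:
  8 <= 47? True
  47 <= 31? False
  31 <= 8? False
  8 <= 21? True
  21 <= 4? False
  4 <= 31? True
3 consecutive pair(s) are out of order, so the list is not sorted.
Final answer: No


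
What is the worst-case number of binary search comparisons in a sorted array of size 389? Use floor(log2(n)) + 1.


Binary search halves the search space each step.
Maximum comparisons = floor(log2(389)) + 1
log2(389) = 8.6036
floor(log2(389)) = 8, so 8 + 1 = 9
Final answer: 9


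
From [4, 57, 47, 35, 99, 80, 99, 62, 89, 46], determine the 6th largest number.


Sort descending: [99, 99, 89, 80, 62, 57, 47, 46, 35, 4]
The 6th element (1-indexed) is at index 5.
Value = 57
Final answer: 57


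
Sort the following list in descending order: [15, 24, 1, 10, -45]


Original list: [15, 24, 1, 10, -45]
Repeatedly take the largest remaining element:
  Remaining [15, 24, 1, 10, -45] -> largest is 24
  Remaining [15, 1, 10, -45] -> largest is 15
  Remaining [1, 10, -45] -> largest is 10
  Remaining [1, -45] -> largest is 1
  Remaining [-45] -> largest is -45
Collecting the picks in order gives the descending list.
Final answer: [24, 15, 10, 1, -45]


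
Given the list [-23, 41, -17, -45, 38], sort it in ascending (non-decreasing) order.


Original list: [-23, 41, -17, -45, 38]
Repeatedly take the smallest remaining element:
  Remaining [-23, 41, -17, -45, 38] -> smallest is -45
  Remaining [-23, 41, -17, 38] -> smallest is -23
  Remaining [41, -17, 38] -> smallest is -17
  Remaining [41, 38] -> smallest is 38
  Remaining [41] -> smallest is 41
Collecting the picks in order gives the sorted list.
Final answer: [-45, -23, -17, 38, 41]


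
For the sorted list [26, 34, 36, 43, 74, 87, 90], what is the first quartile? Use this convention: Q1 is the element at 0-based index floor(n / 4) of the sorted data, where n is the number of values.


The list has n = 7 elements.
Q1 index = floor(7 / 4) = floor(1.75) = 1
Counting from index 0 in the sorted data, the element at index 1 is 34.
Final answer: 34


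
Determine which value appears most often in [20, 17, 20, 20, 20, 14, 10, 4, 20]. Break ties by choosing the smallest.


Count the frequency of each value:
  4 appears 1 time(s)
  10 appears 1 time(s)
  14 appears 1 time(s)
  17 appears 1 time(s)
  20 appears 5 time(s)
Maximum frequency is 5.
Only 20 reaches that frequency, so it is the mode.
Final answer: 20


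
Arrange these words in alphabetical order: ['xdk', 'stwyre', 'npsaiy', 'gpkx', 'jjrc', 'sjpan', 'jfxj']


Compare strings character by character (the first differing letter decides):
  'gpkx' < 'jfxj' since 'g' < 'j' at position 1
  'jfxj' < 'jjrc' since 'f' < 'j' at position 2
  'jjrc' < 'npsaiy' since 'j' < 'n' at position 1
  'npsaiy' < 'sjpan' since 'n' < 's' at position 1
  'sjpan' < 'stwyre' since 'j' < 't' at position 2
  'stwyre' < 'xdk' since 's' < 'x' at position 1
Chaining these comparisons gives the alphabetical order.
Final answer: ['gpkx', 'jfxj', 'jjrc', 'npsaiy', 'sjpan', 'stwyre', 'xdk']


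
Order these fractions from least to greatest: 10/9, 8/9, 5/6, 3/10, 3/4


Convert to decimal for comparison:
  10/9 = 1.1111
  8/9 = 0.8889
  5/6 = 0.8333
  3/10 = 0.3
  3/4 = 0.75
Decimals in increasing order: 0.3 < 0.75 < 0.8333 < 0.8889 < 1.1111
Writing each back as its fraction gives the sorted order.
Final answer: 3/10, 3/4, 5/6, 8/9, 10/9


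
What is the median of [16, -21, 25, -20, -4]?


First, sort the list: [-21, -20, -4, 16, 25]
The list has 5 elements (odd count).
The middle index is 2 (0-based), and the element there is -4.
Final answer: -4


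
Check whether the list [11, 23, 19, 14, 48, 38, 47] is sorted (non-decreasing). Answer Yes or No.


Check consecutive pairs:
  11 <= 23? True
  23 <= 19? False
  19 <= 14? False
  14 <= 48? True
  48 <= 38? False
  38 <= 47? True
3 consecutive pair(s) are out of order, so the list is not sorted.
Final answer: No


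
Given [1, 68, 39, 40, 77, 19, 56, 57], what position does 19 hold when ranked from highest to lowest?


Sort descending: [77, 68, 57, 56, 40, 39, 19, 1]
Find 19 in the sorted list.
19 is at position 7.
Final answer: 7


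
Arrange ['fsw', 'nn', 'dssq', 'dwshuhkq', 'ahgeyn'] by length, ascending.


Compute lengths:
  'fsw' has length 3
  'nn' has length 2
  'dssq' has length 4
  'dwshuhkq' has length 8
  'ahgeyn' has length 6
Lengths in increasing order: 2 < 3 < 4 < 6 < 8
Listing the words in that order gives the answer.
Final answer: ['nn', 'fsw', 'dssq', 'ahgeyn', 'dwshuhkq']


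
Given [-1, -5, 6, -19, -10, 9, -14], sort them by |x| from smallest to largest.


Compute absolute values:
  |-1| = 1
  |-5| = 5
  |6| = 6
  |-19| = 19
  |-10| = 10
  |9| = 9
  |-14| = 14
Absolute values in increasing order: 1 < 5 < 6 < 9 < 10 < 14 < 19
Listing the original numbers in that order gives the answer.
Final answer: [-1, -5, 6, 9, -10, -14, -19]


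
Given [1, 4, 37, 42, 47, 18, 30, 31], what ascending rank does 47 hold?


Sort ascending: [1, 4, 18, 30, 31, 37, 42, 47]
Find 47 in the sorted list.
47 is at position 8 (1-indexed).
Final answer: 8


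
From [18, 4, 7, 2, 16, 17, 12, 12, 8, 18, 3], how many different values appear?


List all unique values:
Distinct values: [2, 3, 4, 7, 8, 12, 16, 17, 18]
Count = 9
Final answer: 9


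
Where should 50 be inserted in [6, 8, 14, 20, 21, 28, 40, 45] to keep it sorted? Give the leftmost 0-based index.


List is sorted: [6, 8, 14, 20, 21, 28, 40, 45]
We need the leftmost position where 50 can be inserted, i.e. the first index whose element is >= 50 (or the end of the list if none is).
Binary search with low=0, high=8 (0-based indices):
  low=0, high=8, mid=4: a[4]=21 < 50, so low = 5
  low=5, high=8, mid=6: a[6]=40 < 50, so low = 7
  low=7, high=8, mid=7: a[7]=45 < 50, so low = 8
Now low = high = 8, so the insertion index is 8.
Final answer: 8


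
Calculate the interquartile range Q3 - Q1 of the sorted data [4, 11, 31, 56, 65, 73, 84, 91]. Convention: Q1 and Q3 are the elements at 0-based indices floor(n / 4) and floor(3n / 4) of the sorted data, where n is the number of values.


The data has n = 8 elements.
Q1 index = floor(8 / 4) = floor(2) = 2; Q3 index = floor(3 * 8 / 4) = floor(6) = 6
Q1 = element at index 2 = 31
Q3 = element at index 6 = 84
IQR = 84 - 31 = 53
Final answer: 53


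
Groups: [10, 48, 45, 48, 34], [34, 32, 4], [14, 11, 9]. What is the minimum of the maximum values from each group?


Find max of each group:
  Group 1: [10, 48, 45, 48, 34] -> max = 48
  Group 2: [34, 32, 4] -> max = 34
  Group 3: [14, 11, 9] -> max = 14
Maxes: [48, 34, 14]
Minimum of maxes = 14
Final answer: 14


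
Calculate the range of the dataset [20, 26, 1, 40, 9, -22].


Maximum value: 40
Minimum value: -22
Range = 40 - (-22) = 62
Final answer: 62


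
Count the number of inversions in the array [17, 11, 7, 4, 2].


For each element, count the later elements that are smaller than it:
  17 (index 0): smaller elements after it = [11, 7, 4, 2] -> 4
  11 (index 1): smaller elements after it = [7, 4, 2] -> 3
  7 (index 2): smaller elements after it = [4, 2] -> 2
  4 (index 3): smaller elements after it = [2] -> 1
Total inversions = 4 + 3 + 2 + 1 = 10
Final answer: 10


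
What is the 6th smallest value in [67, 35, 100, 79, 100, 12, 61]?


Sort ascending: [12, 35, 61, 67, 79, 100, 100]
The 6th element (1-indexed) is at index 5.
Value = 100
Final answer: 100


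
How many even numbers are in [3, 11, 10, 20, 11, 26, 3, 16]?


Check each element:
  3 is odd
  11 is odd
  10 is even
  20 is even
  11 is odd
  26 is even
  3 is odd
  16 is even
Evens: [10, 20, 26, 16]
Count of evens = 4
Final answer: 4


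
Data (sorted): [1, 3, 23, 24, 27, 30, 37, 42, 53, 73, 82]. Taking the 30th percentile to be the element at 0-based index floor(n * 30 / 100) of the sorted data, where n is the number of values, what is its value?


The dataset has n = 11 elements.
Index = floor(11 * 30 / 100) = floor(330 / 100) = floor(3.3) = 3
Counting from index 0 in the sorted data, the element at index 3 is 24.
Final answer: 24


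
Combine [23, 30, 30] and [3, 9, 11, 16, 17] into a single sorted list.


List A: [23, 30, 30]
List B: [3, 9, 11, 16, 17]
Repeatedly compare the front elements and take the smaller:
  23 vs 3 -> take 3
  23 vs 9 -> take 9
  23 vs 11 -> take 11
  23 vs 16 -> take 16
  23 vs 17 -> take 17
  B is exhausted; append the rest of A: [23, 30, 30]
Final answer: [3, 9, 11, 16, 17, 23, 30, 30]


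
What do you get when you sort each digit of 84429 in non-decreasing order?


The number 84429 has digits: 8, 4, 4, 2, 9
Sorted: 2, 4, 4, 8, 9
Joining the sorted digits gives the result.
Final answer: 24489


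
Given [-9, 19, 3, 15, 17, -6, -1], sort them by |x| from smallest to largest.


Compute absolute values:
  |-9| = 9
  |19| = 19
  |3| = 3
  |15| = 15
  |17| = 17
  |-6| = 6
  |-1| = 1
Absolute values in increasing order: 1 < 3 < 6 < 9 < 15 < 17 < 19
Listing the original numbers in that order gives the answer.
Final answer: [-1, 3, -6, -9, 15, 17, 19]


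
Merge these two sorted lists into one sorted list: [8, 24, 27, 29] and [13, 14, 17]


List A: [8, 24, 27, 29]
List B: [13, 14, 17]
Repeatedly compare the front elements and take the smaller:
  8 vs 13 -> take 8
  24 vs 13 -> take 13
  24 vs 14 -> take 14
  24 vs 17 -> take 17
  B is exhausted; append the rest of A: [24, 27, 29]
Final answer: [8, 13, 14, 17, 24, 27, 29]


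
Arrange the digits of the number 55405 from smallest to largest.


The number 55405 has digits: 5, 5, 4, 0, 5
Sorted: 0, 4, 5, 5, 5
Joining the sorted digits gives the result.
Final answer: 04555


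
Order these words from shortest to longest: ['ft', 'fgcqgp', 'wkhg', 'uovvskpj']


Compute lengths:
  'ft' has length 2
  'fgcqgp' has length 6
  'wkhg' has length 4
  'uovvskpj' has length 8
Lengths in increasing order: 2 < 4 < 6 < 8
Listing the words in that order gives the answer.
Final answer: ['ft', 'wkhg', 'fgcqgp', 'uovvskpj']


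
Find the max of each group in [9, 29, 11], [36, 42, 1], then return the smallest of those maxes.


Find max of each group:
  Group 1: [9, 29, 11] -> max = 29
  Group 2: [36, 42, 1] -> max = 42
Maxes: [29, 42]
Minimum of maxes = 29
Final answer: 29


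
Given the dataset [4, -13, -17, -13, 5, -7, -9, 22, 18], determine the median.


First, sort the list: [-17, -13, -13, -9, -7, 4, 5, 18, 22]
The list has 9 elements (odd count).
The middle index is 4 (0-based), and the element there is -7.
Final answer: -7


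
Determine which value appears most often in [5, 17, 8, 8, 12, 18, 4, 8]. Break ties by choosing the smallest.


Count the frequency of each value:
  4 appears 1 time(s)
  5 appears 1 time(s)
  8 appears 3 time(s)
  12 appears 1 time(s)
  17 appears 1 time(s)
  18 appears 1 time(s)
Maximum frequency is 3.
Only 8 reaches that frequency, so it is the mode.
Final answer: 8


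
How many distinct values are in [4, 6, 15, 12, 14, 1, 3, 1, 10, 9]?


List all unique values:
Distinct values: [1, 3, 4, 6, 9, 10, 12, 14, 15]
Count = 9
Final answer: 9


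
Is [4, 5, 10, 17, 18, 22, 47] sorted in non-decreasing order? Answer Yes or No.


Check consecutive pairs:
  4 <= 5? True
  5 <= 10? True
  10 <= 17? True
  17 <= 18? True
  18 <= 22? True
  22 <= 47? True
Every consecutive pair is in order, so the list is non-decreasing.
Final answer: Yes


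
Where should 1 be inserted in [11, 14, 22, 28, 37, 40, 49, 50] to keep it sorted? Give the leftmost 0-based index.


List is sorted: [11, 14, 22, 28, 37, 40, 49, 50]
We need the leftmost position where 1 can be inserted, i.e. the first index whose element is >= 1 (or the end of the list if none is).
Binary search with low=0, high=8 (0-based indices):
  low=0, high=8, mid=4: a[4]=37 >= 1, so high = 4
  low=0, high=4, mid=2: a[2]=22 >= 1, so high = 2
  low=0, high=2, mid=1: a[1]=14 >= 1, so high = 1
  low=0, high=1, mid=0: a[0]=11 >= 1, so high = 0
Now low = high = 0, so the insertion index is 0.
Final answer: 0


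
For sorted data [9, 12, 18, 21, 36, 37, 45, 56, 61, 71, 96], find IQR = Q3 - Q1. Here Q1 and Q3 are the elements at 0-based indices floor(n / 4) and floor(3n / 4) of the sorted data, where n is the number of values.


The data has n = 11 elements.
Q1 index = floor(11 / 4) = floor(2.75) = 2; Q3 index = floor(3 * 11 / 4) = floor(8.25) = 8
Q1 = element at index 2 = 18
Q3 = element at index 8 = 61
IQR = 61 - 18 = 43
Final answer: 43


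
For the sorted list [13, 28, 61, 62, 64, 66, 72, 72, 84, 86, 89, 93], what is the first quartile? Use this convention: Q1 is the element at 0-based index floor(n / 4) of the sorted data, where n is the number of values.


The list has n = 12 elements.
Q1 index = floor(12 / 4) = floor(3) = 3
Counting from index 0 in the sorted data, the element at index 3 is 62.
Final answer: 62


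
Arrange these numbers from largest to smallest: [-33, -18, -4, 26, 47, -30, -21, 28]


Original list: [-33, -18, -4, 26, 47, -30, -21, 28]
Repeatedly take the largest remaining element:
  Remaining [-33, -18, -4, 26, 47, -30, -21, 28] -> largest is 47
  Remaining [-33, -18, -4, 26, -30, -21, 28] -> largest is 28
  Remaining [-33, -18, -4, 26, -30, -21] -> largest is 26
  Remaining [-33, -18, -4, -30, -21] -> largest is -4
  Remaining [-33, -18, -30, -21] -> largest is -18
  Remaining [-33, -30, -21] -> largest is -21
  Remaining [-33, -30] -> largest is -30
  Remaining [-33] -> largest is -33
Collecting the picks in order gives the descending list.
Final answer: [47, 28, 26, -4, -18, -21, -30, -33]


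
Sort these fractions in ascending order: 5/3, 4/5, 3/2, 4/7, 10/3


Convert to decimal for comparison:
  5/3 = 1.6667
  4/5 = 0.8
  3/2 = 1.5
  4/7 = 0.5714
  10/3 = 3.3333
Decimals in increasing order: 0.5714 < 0.8 < 1.5 < 1.6667 < 3.3333
Writing each back as its fraction gives the sorted order.
Final answer: 4/7, 4/5, 3/2, 5/3, 10/3


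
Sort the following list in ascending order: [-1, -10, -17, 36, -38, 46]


Original list: [-1, -10, -17, 36, -38, 46]
Repeatedly take the smallest remaining element:
  Remaining [-1, -10, -17, 36, -38, 46] -> smallest is -38
  Remaining [-1, -10, -17, 36, 46] -> smallest is -17
  Remaining [-1, -10, 36, 46] -> smallest is -10
  Remaining [-1, 36, 46] -> smallest is -1
  Remaining [36, 46] -> smallest is 36
  Remaining [46] -> smallest is 46
Collecting the picks in order gives the sorted list.
Final answer: [-38, -17, -10, -1, 36, 46]


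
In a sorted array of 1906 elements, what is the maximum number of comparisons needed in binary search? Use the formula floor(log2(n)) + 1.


Binary search halves the search space each step.
Maximum comparisons = floor(log2(1906)) + 1
log2(1906) = 10.8963
floor(log2(1906)) = 10, so 10 + 1 = 11
Final answer: 11


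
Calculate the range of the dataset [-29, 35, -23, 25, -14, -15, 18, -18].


Maximum value: 35
Minimum value: -29
Range = 35 - (-29) = 64
Final answer: 64


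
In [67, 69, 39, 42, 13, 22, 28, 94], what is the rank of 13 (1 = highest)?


Sort descending: [94, 69, 67, 42, 39, 28, 22, 13]
Find 13 in the sorted list.
13 is at position 8.
Final answer: 8


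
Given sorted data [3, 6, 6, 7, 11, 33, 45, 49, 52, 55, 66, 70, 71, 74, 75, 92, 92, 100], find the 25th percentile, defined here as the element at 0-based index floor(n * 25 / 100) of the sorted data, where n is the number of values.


The dataset has n = 18 elements.
Index = floor(18 * 25 / 100) = floor(450 / 100) = floor(4.5) = 4
Counting from index 0 in the sorted data, the element at index 4 is 11.
Final answer: 11


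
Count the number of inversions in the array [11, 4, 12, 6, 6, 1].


For each element, count the later elements that are smaller than it:
  11 (index 0): smaller elements after it = [4, 6, 6, 1] -> 4
  4 (index 1): smaller elements after it = [1] -> 1
  12 (index 2): smaller elements after it = [6, 6, 1] -> 3
  6 (index 3): smaller elements after it = [1] -> 1
  6 (index 4): smaller elements after it = [1] -> 1
Total inversions = 4 + 1 + 3 + 1 + 1 = 10
Final answer: 10


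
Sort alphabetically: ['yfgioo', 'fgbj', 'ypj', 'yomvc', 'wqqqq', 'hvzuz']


Compare strings character by character (the first differing letter decides):
  'fgbj' < 'hvzuz' since 'f' < 'h' at position 1
  'hvzuz' < 'wqqqq' since 'h' < 'w' at position 1
  'wqqqq' < 'yfgioo' since 'w' < 'y' at position 1
  'yfgioo' < 'yomvc' since 'f' < 'o' at position 2
  'yomvc' < 'ypj' since 'o' < 'p' at position 2
Chaining these comparisons gives the alphabetical order.
Final answer: ['fgbj', 'hvzuz', 'wqqqq', 'yfgioo', 'yomvc', 'ypj']


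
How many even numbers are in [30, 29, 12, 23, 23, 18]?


Check each element:
  30 is even
  29 is odd
  12 is even
  23 is odd
  23 is odd
  18 is even
Evens: [30, 12, 18]
Count of evens = 3
Final answer: 3


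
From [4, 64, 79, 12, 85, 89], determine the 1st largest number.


Sort descending: [89, 85, 79, 64, 12, 4]
The 1st element (1-indexed) is at index 0.
Value = 89
Final answer: 89


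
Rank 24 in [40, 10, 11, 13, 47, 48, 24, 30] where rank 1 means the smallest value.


Sort ascending: [10, 11, 13, 24, 30, 40, 47, 48]
Find 24 in the sorted list.
24 is at position 4 (1-indexed).
Final answer: 4


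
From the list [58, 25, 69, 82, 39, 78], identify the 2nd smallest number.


Sort ascending: [25, 39, 58, 69, 78, 82]
The 2nd element (1-indexed) is at index 1.
Value = 39
Final answer: 39


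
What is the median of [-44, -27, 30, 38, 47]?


First, sort the list: [-44, -27, 30, 38, 47]
The list has 5 elements (odd count).
The middle index is 2 (0-based), and the element there is 30.
Final answer: 30


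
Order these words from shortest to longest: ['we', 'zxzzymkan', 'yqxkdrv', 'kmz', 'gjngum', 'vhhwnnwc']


Compute lengths:
  'we' has length 2
  'zxzzymkan' has length 9
  'yqxkdrv' has length 7
  'kmz' has length 3
  'gjngum' has length 6
  'vhhwnnwc' has length 8
Lengths in increasing order: 2 < 3 < 6 < 7 < 8 < 9
Listing the words in that order gives the answer.
Final answer: ['we', 'kmz', 'gjngum', 'yqxkdrv', 'vhhwnnwc', 'zxzzymkan']


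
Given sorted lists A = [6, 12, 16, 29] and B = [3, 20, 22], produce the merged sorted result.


List A: [6, 12, 16, 29]
List B: [3, 20, 22]
Repeatedly compare the front elements and take the smaller:
  6 vs 3 -> take 3
  6 vs 20 -> take 6
  12 vs 20 -> take 12
  16 vs 20 -> take 16
  29 vs 20 -> take 20
  29 vs 22 -> take 22
  B is exhausted; append the rest of A: [29]
Final answer: [3, 6, 12, 16, 20, 22, 29]


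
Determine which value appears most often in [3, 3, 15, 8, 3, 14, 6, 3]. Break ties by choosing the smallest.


Count the frequency of each value:
  3 appears 4 time(s)
  6 appears 1 time(s)
  8 appears 1 time(s)
  14 appears 1 time(s)
  15 appears 1 time(s)
Maximum frequency is 4.
Only 3 reaches that frequency, so it is the mode.
Final answer: 3


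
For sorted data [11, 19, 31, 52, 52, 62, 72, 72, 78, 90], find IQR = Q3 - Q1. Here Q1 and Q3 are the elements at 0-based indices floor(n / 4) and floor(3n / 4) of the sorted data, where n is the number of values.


The data has n = 10 elements.
Q1 index = floor(10 / 4) = floor(2.5) = 2; Q3 index = floor(3 * 10 / 4) = floor(7.5) = 7
Q1 = element at index 2 = 31
Q3 = element at index 7 = 72
IQR = 72 - 31 = 41
Final answer: 41


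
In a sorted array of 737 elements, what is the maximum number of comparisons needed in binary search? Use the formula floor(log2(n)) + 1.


Binary search halves the search space each step.
Maximum comparisons = floor(log2(737)) + 1
log2(737) = 9.5255
floor(log2(737)) = 9, so 9 + 1 = 10
Final answer: 10


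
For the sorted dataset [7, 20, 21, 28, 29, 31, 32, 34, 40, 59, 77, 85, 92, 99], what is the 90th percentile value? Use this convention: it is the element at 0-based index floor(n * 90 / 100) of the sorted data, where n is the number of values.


The dataset has n = 14 elements.
Index = floor(14 * 90 / 100) = floor(1260 / 100) = floor(12.6) = 12
Counting from index 0 in the sorted data, the element at index 12 is 92.
Final answer: 92


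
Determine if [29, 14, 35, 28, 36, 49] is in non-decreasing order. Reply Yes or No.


Check consecutive pairs:
  29 <= 14? False
  14 <= 35? True
  35 <= 28? False
  28 <= 36? True
  36 <= 49? True
2 consecutive pair(s) are out of order, so the list is not sorted.
Final answer: No


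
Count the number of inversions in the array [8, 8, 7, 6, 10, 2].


For each element, count the later elements that are smaller than it:
  8 (index 0): smaller elements after it = [7, 6, 2] -> 3
  8 (index 1): smaller elements after it = [7, 6, 2] -> 3
  7 (index 2): smaller elements after it = [6, 2] -> 2
  6 (index 3): smaller elements after it = [2] -> 1
  10 (index 4): smaller elements after it = [2] -> 1
Total inversions = 3 + 3 + 2 + 1 + 1 = 10
Final answer: 10


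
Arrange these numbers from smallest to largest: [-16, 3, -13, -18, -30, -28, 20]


Original list: [-16, 3, -13, -18, -30, -28, 20]
Repeatedly take the smallest remaining element:
  Remaining [-16, 3, -13, -18, -30, -28, 20] -> smallest is -30
  Remaining [-16, 3, -13, -18, -28, 20] -> smallest is -28
  Remaining [-16, 3, -13, -18, 20] -> smallest is -18
  Remaining [-16, 3, -13, 20] -> smallest is -16
  Remaining [3, -13, 20] -> smallest is -13
  Remaining [3, 20] -> smallest is 3
  Remaining [20] -> smallest is 20
Collecting the picks in order gives the sorted list.
Final answer: [-30, -28, -18, -16, -13, 3, 20]


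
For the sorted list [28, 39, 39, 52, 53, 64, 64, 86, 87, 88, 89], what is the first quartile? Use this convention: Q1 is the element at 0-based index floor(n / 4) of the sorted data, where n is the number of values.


The list has n = 11 elements.
Q1 index = floor(11 / 4) = floor(2.75) = 2
Counting from index 0 in the sorted data, the element at index 2 is 39.
Final answer: 39


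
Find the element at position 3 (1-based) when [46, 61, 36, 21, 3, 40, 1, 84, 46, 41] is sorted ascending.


Sort ascending: [1, 3, 21, 36, 40, 41, 46, 46, 61, 84]
The 3rd element (1-indexed) is at index 2.
Value = 21
Final answer: 21


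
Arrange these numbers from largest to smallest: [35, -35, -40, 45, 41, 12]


Original list: [35, -35, -40, 45, 41, 12]
Repeatedly take the largest remaining element:
  Remaining [35, -35, -40, 45, 41, 12] -> largest is 45
  Remaining [35, -35, -40, 41, 12] -> largest is 41
  Remaining [35, -35, -40, 12] -> largest is 35
  Remaining [-35, -40, 12] -> largest is 12
  Remaining [-35, -40] -> largest is -35
  Remaining [-40] -> largest is -40
Collecting the picks in order gives the descending list.
Final answer: [45, 41, 35, 12, -35, -40]


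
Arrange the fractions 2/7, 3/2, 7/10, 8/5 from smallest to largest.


Convert to decimal for comparison:
  2/7 = 0.2857
  3/2 = 1.5
  7/10 = 0.7
  8/5 = 1.6
Decimals in increasing order: 0.2857 < 0.7 < 1.5 < 1.6
Writing each back as its fraction gives the sorted order.
Final answer: 2/7, 7/10, 3/2, 8/5


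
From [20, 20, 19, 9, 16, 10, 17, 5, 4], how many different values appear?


List all unique values:
Distinct values: [4, 5, 9, 10, 16, 17, 19, 20]
Count = 8
Final answer: 8


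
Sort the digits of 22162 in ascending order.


The number 22162 has digits: 2, 2, 1, 6, 2
Sorted: 1, 2, 2, 2, 6
Joining the sorted digits gives the result.
Final answer: 12226


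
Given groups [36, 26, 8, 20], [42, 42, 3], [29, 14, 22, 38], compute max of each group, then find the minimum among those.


Find max of each group:
  Group 1: [36, 26, 8, 20] -> max = 36
  Group 2: [42, 42, 3] -> max = 42
  Group 3: [29, 14, 22, 38] -> max = 38
Maxes: [36, 42, 38]
Minimum of maxes = 36
Final answer: 36


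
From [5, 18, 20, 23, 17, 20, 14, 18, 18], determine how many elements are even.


Check each element:
  5 is odd
  18 is even
  20 is even
  23 is odd
  17 is odd
  20 is even
  14 is even
  18 is even
  18 is even
Evens: [18, 20, 20, 14, 18, 18]
Count of evens = 6
Final answer: 6


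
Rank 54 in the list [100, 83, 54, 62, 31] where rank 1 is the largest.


Sort descending: [100, 83, 62, 54, 31]
Find 54 in the sorted list.
54 is at position 4.
Final answer: 4


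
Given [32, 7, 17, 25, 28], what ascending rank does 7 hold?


Sort ascending: [7, 17, 25, 28, 32]
Find 7 in the sorted list.
7 is at position 1 (1-indexed).
Final answer: 1


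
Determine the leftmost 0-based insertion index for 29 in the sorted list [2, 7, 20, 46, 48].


List is sorted: [2, 7, 20, 46, 48]
We need the leftmost position where 29 can be inserted, i.e. the first index whose element is >= 29 (or the end of the list if none is).
Binary search with low=0, high=5 (0-based indices):
  low=0, high=5, mid=2: a[2]=20 < 29, so low = 3
  low=3, high=5, mid=4: a[4]=48 >= 29, so high = 4
  low=3, high=4, mid=3: a[3]=46 >= 29, so high = 3
Now low = high = 3, so the insertion index is 3.
Final answer: 3


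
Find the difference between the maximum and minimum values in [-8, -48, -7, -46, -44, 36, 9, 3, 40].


Maximum value: 40
Minimum value: -48
Range = 40 - (-48) = 88
Final answer: 88


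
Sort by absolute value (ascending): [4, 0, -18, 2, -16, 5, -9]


Compute absolute values:
  |4| = 4
  |0| = 0
  |-18| = 18
  |2| = 2
  |-16| = 16
  |5| = 5
  |-9| = 9
Absolute values in increasing order: 0 < 2 < 4 < 5 < 9 < 16 < 18
Listing the original numbers in that order gives the answer.
Final answer: [0, 2, 4, 5, -9, -16, -18]


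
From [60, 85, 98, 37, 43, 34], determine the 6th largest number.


Sort descending: [98, 85, 60, 43, 37, 34]
The 6th element (1-indexed) is at index 5.
Value = 34
Final answer: 34


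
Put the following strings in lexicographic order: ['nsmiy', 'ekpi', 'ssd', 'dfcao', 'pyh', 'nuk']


Compare strings character by character (the first differing letter decides):
  'dfcao' < 'ekpi' since 'd' < 'e' at position 1
  'ekpi' < 'nsmiy' since 'e' < 'n' at position 1
  'nsmiy' < 'nuk' since 's' < 'u' at position 2
  'nuk' < 'pyh' since 'n' < 'p' at position 1
  'pyh' < 'ssd' since 'p' < 's' at position 1
Chaining these comparisons gives the alphabetical order.
Final answer: ['dfcao', 'ekpi', 'nsmiy', 'nuk', 'pyh', 'ssd']


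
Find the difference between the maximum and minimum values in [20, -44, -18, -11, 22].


Maximum value: 22
Minimum value: -44
Range = 22 - (-44) = 66
Final answer: 66


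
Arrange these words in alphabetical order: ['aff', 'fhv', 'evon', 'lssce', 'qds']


Compare strings character by character (the first differing letter decides):
  'aff' < 'evon' since 'a' < 'e' at position 1
  'evon' < 'fhv' since 'e' < 'f' at position 1
  'fhv' < 'lssce' since 'f' < 'l' at position 1
  'lssce' < 'qds' since 'l' < 'q' at position 1
Chaining these comparisons gives the alphabetical order.
Final answer: ['aff', 'evon', 'fhv', 'lssce', 'qds']


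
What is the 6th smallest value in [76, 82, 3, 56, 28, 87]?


Sort ascending: [3, 28, 56, 76, 82, 87]
The 6th element (1-indexed) is at index 5.
Value = 87
Final answer: 87


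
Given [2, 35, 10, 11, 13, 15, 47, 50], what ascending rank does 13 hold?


Sort ascending: [2, 10, 11, 13, 15, 35, 47, 50]
Find 13 in the sorted list.
13 is at position 4 (1-indexed).
Final answer: 4


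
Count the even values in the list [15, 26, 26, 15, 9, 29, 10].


Check each element:
  15 is odd
  26 is even
  26 is even
  15 is odd
  9 is odd
  29 is odd
  10 is even
Evens: [26, 26, 10]
Count of evens = 3
Final answer: 3


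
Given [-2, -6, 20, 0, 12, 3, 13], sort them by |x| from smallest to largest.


Compute absolute values:
  |-2| = 2
  |-6| = 6
  |20| = 20
  |0| = 0
  |12| = 12
  |3| = 3
  |13| = 13
Absolute values in increasing order: 0 < 2 < 3 < 6 < 12 < 13 < 20
Listing the original numbers in that order gives the answer.
Final answer: [0, -2, 3, -6, 12, 13, 20]


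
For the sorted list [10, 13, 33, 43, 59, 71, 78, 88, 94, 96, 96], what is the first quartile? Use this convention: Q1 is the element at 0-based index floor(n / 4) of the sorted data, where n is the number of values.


The list has n = 11 elements.
Q1 index = floor(11 / 4) = floor(2.75) = 2
Counting from index 0 in the sorted data, the element at index 2 is 33.
Final answer: 33


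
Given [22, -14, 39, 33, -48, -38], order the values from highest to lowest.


Original list: [22, -14, 39, 33, -48, -38]
Repeatedly take the largest remaining element:
  Remaining [22, -14, 39, 33, -48, -38] -> largest is 39
  Remaining [22, -14, 33, -48, -38] -> largest is 33
  Remaining [22, -14, -48, -38] -> largest is 22
  Remaining [-14, -48, -38] -> largest is -14
  Remaining [-48, -38] -> largest is -38
  Remaining [-48] -> largest is -48
Collecting the picks in order gives the descending list.
Final answer: [39, 33, 22, -14, -38, -48]


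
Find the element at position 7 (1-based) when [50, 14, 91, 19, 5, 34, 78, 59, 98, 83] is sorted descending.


Sort descending: [98, 91, 83, 78, 59, 50, 34, 19, 14, 5]
The 7th element (1-indexed) is at index 6.
Value = 34
Final answer: 34


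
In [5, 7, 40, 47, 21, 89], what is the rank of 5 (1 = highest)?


Sort descending: [89, 47, 40, 21, 7, 5]
Find 5 in the sorted list.
5 is at position 6.
Final answer: 6


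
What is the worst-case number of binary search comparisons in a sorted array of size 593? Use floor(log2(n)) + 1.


Binary search halves the search space each step.
Maximum comparisons = floor(log2(593)) + 1
log2(593) = 9.2119
floor(log2(593)) = 9, so 9 + 1 = 10
Final answer: 10


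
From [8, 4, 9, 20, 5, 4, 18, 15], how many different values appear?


List all unique values:
Distinct values: [4, 5, 8, 9, 15, 18, 20]
Count = 7
Final answer: 7


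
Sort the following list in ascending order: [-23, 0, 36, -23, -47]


Original list: [-23, 0, 36, -23, -47]
Repeatedly take the smallest remaining element:
  Remaining [-23, 0, 36, -23, -47] -> smallest is -47
  Remaining [-23, 0, 36, -23] -> smallest is -23
  Remaining [0, 36, -23] -> smallest is -23
  Remaining [0, 36] -> smallest is 0
  Remaining [36] -> smallest is 36
Collecting the picks in order gives the sorted list.
Final answer: [-47, -23, -23, 0, 36]


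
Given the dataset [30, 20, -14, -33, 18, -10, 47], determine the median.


First, sort the list: [-33, -14, -10, 18, 20, 30, 47]
The list has 7 elements (odd count).
The middle index is 3 (0-based), and the element there is 18.
Final answer: 18


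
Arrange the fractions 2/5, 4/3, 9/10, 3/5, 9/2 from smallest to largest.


Convert to decimal for comparison:
  2/5 = 0.4
  4/3 = 1.3333
  9/10 = 0.9
  3/5 = 0.6
  9/2 = 4.5
Decimals in increasing order: 0.4 < 0.6 < 0.9 < 1.3333 < 4.5
Writing each back as its fraction gives the sorted order.
Final answer: 2/5, 3/5, 9/10, 4/3, 9/2


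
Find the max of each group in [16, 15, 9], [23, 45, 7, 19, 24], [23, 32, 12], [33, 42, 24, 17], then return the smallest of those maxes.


Find max of each group:
  Group 1: [16, 15, 9] -> max = 16
  Group 2: [23, 45, 7, 19, 24] -> max = 45
  Group 3: [23, 32, 12] -> max = 32
  Group 4: [33, 42, 24, 17] -> max = 42
Maxes: [16, 45, 32, 42]
Minimum of maxes = 16
Final answer: 16


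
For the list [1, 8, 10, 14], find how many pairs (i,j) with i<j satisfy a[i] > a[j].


For each element, count the later elements that are smaller than it:
  1 (index 0): smaller elements after it = [] -> 0
  8 (index 1): smaller elements after it = [] -> 0
  10 (index 2): smaller elements after it = [] -> 0
Total inversions = 0 + 0 + 0 = 0
Final answer: 0


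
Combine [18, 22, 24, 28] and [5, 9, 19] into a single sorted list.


List A: [18, 22, 24, 28]
List B: [5, 9, 19]
Repeatedly compare the front elements and take the smaller:
  18 vs 5 -> take 5
  18 vs 9 -> take 9
  18 vs 19 -> take 18
  22 vs 19 -> take 19
  B is exhausted; append the rest of A: [22, 24, 28]
Final answer: [5, 9, 18, 19, 22, 24, 28]


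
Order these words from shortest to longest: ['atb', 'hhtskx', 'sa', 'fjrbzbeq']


Compute lengths:
  'atb' has length 3
  'hhtskx' has length 6
  'sa' has length 2
  'fjrbzbeq' has length 8
Lengths in increasing order: 2 < 3 < 6 < 8
Listing the words in that order gives the answer.
Final answer: ['sa', 'atb', 'hhtskx', 'fjrbzbeq']


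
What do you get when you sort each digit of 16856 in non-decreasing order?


The number 16856 has digits: 1, 6, 8, 5, 6
Sorted: 1, 5, 6, 6, 8
Joining the sorted digits gives the result.
Final answer: 15668


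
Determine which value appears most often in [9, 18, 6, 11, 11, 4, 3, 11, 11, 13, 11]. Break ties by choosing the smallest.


Count the frequency of each value:
  3 appears 1 time(s)
  4 appears 1 time(s)
  6 appears 1 time(s)
  9 appears 1 time(s)
  11 appears 5 time(s)
  13 appears 1 time(s)
  18 appears 1 time(s)
Maximum frequency is 5.
Only 11 reaches that frequency, so it is the mode.
Final answer: 11


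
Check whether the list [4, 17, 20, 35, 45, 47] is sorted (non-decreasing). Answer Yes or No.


Check consecutive pairs:
  4 <= 17? True
  17 <= 20? True
  20 <= 35? True
  35 <= 45? True
  45 <= 47? True
Every consecutive pair is in order, so the list is non-decreasing.
Final answer: Yes


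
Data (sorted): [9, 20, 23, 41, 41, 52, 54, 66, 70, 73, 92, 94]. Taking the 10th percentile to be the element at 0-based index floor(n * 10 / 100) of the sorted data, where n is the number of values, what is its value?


The dataset has n = 12 elements.
Index = floor(12 * 10 / 100) = floor(120 / 100) = floor(1.2) = 1
Counting from index 0 in the sorted data, the element at index 1 is 20.
Final answer: 20


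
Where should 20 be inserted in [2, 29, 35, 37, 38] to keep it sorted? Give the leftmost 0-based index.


List is sorted: [2, 29, 35, 37, 38]
We need the leftmost position where 20 can be inserted, i.e. the first index whose element is >= 20 (or the end of the list if none is).
Binary search with low=0, high=5 (0-based indices):
  low=0, high=5, mid=2: a[2]=35 >= 20, so high = 2
  low=0, high=2, mid=1: a[1]=29 >= 20, so high = 1
  low=0, high=1, mid=0: a[0]=2 < 20, so low = 1
Now low = high = 1, so the insertion index is 1.
Final answer: 1


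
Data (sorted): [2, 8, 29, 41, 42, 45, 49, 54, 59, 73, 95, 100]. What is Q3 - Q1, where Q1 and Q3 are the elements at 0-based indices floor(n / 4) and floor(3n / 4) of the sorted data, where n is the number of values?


The data has n = 12 elements.
Q1 index = floor(12 / 4) = floor(3) = 3; Q3 index = floor(3 * 12 / 4) = floor(9) = 9
Q1 = element at index 3 = 41
Q3 = element at index 9 = 73
IQR = 73 - 41 = 32
Final answer: 32


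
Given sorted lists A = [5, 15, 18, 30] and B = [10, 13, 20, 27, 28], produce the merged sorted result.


List A: [5, 15, 18, 30]
List B: [10, 13, 20, 27, 28]
Repeatedly compare the front elements and take the smaller:
  5 vs 10 -> take 5
  15 vs 10 -> take 10
  15 vs 13 -> take 13
  15 vs 20 -> take 15
  18 vs 20 -> take 18
  30 vs 20 -> take 20
  30 vs 27 -> take 27
  30 vs 28 -> take 28
  B is exhausted; append the rest of A: [30]
Final answer: [5, 10, 13, 15, 18, 20, 27, 28, 30]


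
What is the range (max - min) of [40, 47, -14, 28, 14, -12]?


Maximum value: 47
Minimum value: -14
Range = 47 - (-14) = 61
Final answer: 61


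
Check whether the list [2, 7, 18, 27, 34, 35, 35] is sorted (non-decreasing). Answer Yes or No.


Check consecutive pairs:
  2 <= 7? True
  7 <= 18? True
  18 <= 27? True
  27 <= 34? True
  34 <= 35? True
  35 <= 35? True
Every consecutive pair is in order, so the list is non-decreasing.
Final answer: Yes


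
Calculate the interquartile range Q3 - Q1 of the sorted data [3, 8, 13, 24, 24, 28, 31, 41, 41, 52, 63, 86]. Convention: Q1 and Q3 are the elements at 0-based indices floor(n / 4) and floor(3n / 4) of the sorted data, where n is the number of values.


The data has n = 12 elements.
Q1 index = floor(12 / 4) = floor(3) = 3; Q3 index = floor(3 * 12 / 4) = floor(9) = 9
Q1 = element at index 3 = 24
Q3 = element at index 9 = 52
IQR = 52 - 24 = 28
Final answer: 28


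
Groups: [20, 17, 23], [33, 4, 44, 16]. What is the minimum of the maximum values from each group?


Find max of each group:
  Group 1: [20, 17, 23] -> max = 23
  Group 2: [33, 4, 44, 16] -> max = 44
Maxes: [23, 44]
Minimum of maxes = 23
Final answer: 23


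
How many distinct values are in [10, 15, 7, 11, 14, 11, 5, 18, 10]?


List all unique values:
Distinct values: [5, 7, 10, 11, 14, 15, 18]
Count = 7
Final answer: 7


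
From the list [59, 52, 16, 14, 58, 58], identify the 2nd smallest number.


Sort ascending: [14, 16, 52, 58, 58, 59]
The 2nd element (1-indexed) is at index 1.
Value = 16
Final answer: 16


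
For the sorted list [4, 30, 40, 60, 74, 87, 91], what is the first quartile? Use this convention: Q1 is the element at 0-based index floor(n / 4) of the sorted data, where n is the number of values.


The list has n = 7 elements.
Q1 index = floor(7 / 4) = floor(1.75) = 1
Counting from index 0 in the sorted data, the element at index 1 is 30.
Final answer: 30
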